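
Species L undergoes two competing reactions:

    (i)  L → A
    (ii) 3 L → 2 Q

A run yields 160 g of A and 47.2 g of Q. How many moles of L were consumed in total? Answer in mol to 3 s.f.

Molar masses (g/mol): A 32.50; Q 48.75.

n(A) = 160 / 32.50 = 4.923 mol
n(Q) = 47.2 / 48.75 = 0.9682 mol
n(L) via (i) = (1/1)×4.923 = 4.923 mol
n(L) via (ii) = (3/2)×0.9682 = 1.452 mol
total n(L) = 4.923 + 1.452 = 6.375 mol

6.38 mol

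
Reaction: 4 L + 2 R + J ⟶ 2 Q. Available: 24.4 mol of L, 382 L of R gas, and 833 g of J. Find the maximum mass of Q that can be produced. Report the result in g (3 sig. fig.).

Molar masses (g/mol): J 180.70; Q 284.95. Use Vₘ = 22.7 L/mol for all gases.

2630 g

n(L) = 24.40 mol
n(R) = 382.0 / 22.7 = 16.83 mol
n(J) = 833.0 / 180.70 = 4.610 mol
n/ν for L = 24.40/4 = 6.100
n/ν for R = 16.83/2 = 8.415
n/ν for J = 4.610/1 = 4.610
Smallest n/ν is J → limiting reagent.
n(Q) = (2/1) × 4.610 = 9.220 mol
mass = 9.220 × 284.95 = 2627 g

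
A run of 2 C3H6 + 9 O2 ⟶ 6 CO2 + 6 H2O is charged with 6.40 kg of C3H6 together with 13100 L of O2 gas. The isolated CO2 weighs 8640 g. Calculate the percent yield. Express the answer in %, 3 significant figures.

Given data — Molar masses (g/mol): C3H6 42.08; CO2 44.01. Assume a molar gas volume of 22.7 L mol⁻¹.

n(C3H6) = 6.400×1000 / 42.08 = 152.1 mol
n(O2) = 13100 / 22.7 = 577.1 mol
n/ν → C3H6: 76.05, O2: 64.12; O2 is limiting.
theoretical n(CO2) = (6/9) × 577.1 = 384.7 mol → 16930 g
% yield = 8640 / 16930 × 100 = 51.03 %

51.0 %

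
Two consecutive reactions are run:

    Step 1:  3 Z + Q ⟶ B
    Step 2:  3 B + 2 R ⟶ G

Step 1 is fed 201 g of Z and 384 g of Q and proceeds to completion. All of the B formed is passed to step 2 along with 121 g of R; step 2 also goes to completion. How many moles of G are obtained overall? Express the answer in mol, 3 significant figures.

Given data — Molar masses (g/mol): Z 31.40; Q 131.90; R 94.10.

Step 1:
n(Z) = 201.0 / 31.40 = 6.401 mol
n(Q) = 384.0 / 131.90 = 2.911 mol
n/ν for Z = 6.401/3 = 2.134
n/ν for Q = 2.911/1 = 2.911
Smallest n/ν is Z → limiting reagent.
n(B) produced = (1/3) × 6.401 = 2.134 mol
Step 2:
n(B) available = 2.134 mol
n(R) = 121.0 / 94.10 = 1.286 mol
n/ν for B = 2.134/3 = 0.7113
n/ν for R = 1.286/2 = 0.6430
Smallest n/ν is R → limiting reagent.
n(G) = (1/2) × 1.286 = 0.6430 mol

0.643 mol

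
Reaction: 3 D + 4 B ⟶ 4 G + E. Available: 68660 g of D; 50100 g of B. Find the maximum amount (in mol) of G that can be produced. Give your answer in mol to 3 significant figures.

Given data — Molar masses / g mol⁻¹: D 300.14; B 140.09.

305 mol

n(D) = 68660 / 300.14 = 228.8 mol
n(B) = 50100 / 140.09 = 357.6 mol
n/ν for D = 228.8/3 = 76.27
n/ν for B = 357.6/4 = 89.40
Smallest n/ν is D → limiting reagent.
n(G) = (4/3) × 228.8 = 305.1 mol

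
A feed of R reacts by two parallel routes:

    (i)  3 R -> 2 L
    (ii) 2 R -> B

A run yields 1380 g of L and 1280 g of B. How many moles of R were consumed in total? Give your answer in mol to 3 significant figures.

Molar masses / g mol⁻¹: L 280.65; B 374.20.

14.2 mol

n(L) = 1380 / 280.65 = 4.917 mol
n(B) = 1280 / 374.20 = 3.421 mol
n(R) via (i) = (3/2)×4.917 = 7.376 mol
n(R) via (ii) = (2/1)×3.421 = 6.842 mol
total n(R) = 7.376 + 6.842 = 14.22 mol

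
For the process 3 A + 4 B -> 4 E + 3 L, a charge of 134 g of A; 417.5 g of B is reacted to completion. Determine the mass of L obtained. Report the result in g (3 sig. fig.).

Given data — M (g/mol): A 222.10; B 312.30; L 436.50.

263 g

n(A) = 134.0 / 222.10 = 0.6033 mol
n(B) = 417.5 / 312.30 = 1.337 mol
n/ν → A: 0.2011, B: 0.3343; A is limiting.
n(L) = (3/3) × 0.6033 = 0.6033 mol
mass = 0.6033 × 436.50 = 263.3 g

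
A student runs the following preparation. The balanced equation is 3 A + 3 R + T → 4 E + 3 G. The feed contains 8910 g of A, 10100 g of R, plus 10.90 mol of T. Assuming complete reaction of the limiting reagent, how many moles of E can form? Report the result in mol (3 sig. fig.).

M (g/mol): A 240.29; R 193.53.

43.6 mol

n(A) = 8910 / 240.29 = 37.08 mol
n(R) = 10100 / 193.53 = 52.19 mol
n(T) = 10.90 mol
n/ν for A = 37.08/3 = 12.36
n/ν for R = 52.19/3 = 17.40
n/ν for T = 10.90/1 = 10.90
Smallest n/ν is T → limiting reagent.
n(E) = (4/1) × 10.90 = 43.60 mol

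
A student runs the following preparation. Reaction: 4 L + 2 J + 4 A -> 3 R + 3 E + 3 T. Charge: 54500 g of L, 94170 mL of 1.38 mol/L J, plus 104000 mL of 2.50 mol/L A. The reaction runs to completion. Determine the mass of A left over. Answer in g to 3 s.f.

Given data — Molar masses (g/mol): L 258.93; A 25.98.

1290 g

n(L) = 54500 / 258.93 = 210.5 mol
n(J) = 1.38 × 94170/1000 = 130.0 mol
n(A) = 2.50 × 104000/1000 = 260.0 mol
n/ν for L = 210.5/4 = 52.63
n/ν for J = 130.0/2 = 65.00
n/ν for A = 260.0/4 = 65.00
Smallest n/ν is L → limiting reagent.
A consumed = (4/4) × 210.5 = 210.5 mol
A remaining = 260.0 − 210.5 = 49.50 mol
mass = 49.50 × 25.98 = 1286 g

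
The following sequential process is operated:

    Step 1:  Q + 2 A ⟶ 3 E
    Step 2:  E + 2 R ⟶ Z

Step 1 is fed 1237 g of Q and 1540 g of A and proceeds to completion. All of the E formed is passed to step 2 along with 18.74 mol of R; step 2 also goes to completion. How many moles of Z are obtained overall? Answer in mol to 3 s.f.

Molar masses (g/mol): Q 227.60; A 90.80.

9.37 mol

Step 1:
n(Q) = 1237 / 227.60 = 5.435 mol
n(A) = 1540 / 90.80 = 16.96 mol
n/ν for Q = 5.435/1 = 5.435
n/ν for A = 16.96/2 = 8.480
Smallest n/ν is Q → limiting reagent.
n(E) produced = (3/1) × 5.435 = 16.31 mol
Step 2:
n(E) available = 16.31 mol
n(R) = 18.74 mol
n/ν for E = 16.31/1 = 16.31
n/ν for R = 18.74/2 = 9.370
Smallest n/ν is R → limiting reagent.
n(Z) = (1/2) × 18.74 = 9.370 mol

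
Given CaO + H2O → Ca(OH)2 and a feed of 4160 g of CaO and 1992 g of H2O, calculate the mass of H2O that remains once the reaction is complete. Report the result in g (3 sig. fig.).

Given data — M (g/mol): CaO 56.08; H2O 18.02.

655 g

n(CaO) = 4160 / 56.08 = 74.18 mol
n(H2O) = 1992 / 18.02 = 110.5 mol
n/ν for CaO = 74.18/1 = 74.18
n/ν for H2O = 110.5/1 = 110.5
Smallest n/ν is CaO → limiting reagent.
H2O consumed = (1/1) × 74.18 = 74.18 mol
H2O remaining = 110.5 − 74.18 = 36.32 mol
mass = 36.32 × 18.02 = 654.5 g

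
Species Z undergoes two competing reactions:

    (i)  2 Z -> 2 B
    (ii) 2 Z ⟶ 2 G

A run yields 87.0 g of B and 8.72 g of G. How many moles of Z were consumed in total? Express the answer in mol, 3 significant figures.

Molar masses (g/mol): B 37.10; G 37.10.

2.58 mol

n(B) = 87.0 / 37.10 = 2.345 mol
n(G) = 8.72 / 37.10 = 0.2350 mol
n(Z) via (i) = (2/2)×2.345 = 2.345 mol
n(Z) via (ii) = (2/2)×0.2350 = 0.2350 mol
total n(Z) = 2.345 + 0.2350 = 2.580 mol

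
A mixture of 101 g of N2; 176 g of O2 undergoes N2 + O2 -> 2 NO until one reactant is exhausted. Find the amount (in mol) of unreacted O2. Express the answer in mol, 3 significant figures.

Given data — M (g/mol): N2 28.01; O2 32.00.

n(N2) = 101.0 / 28.01 = 3.606 mol
n(O2) = 176.0 / 32.00 = 5.500 mol
n/ν for N2 = 3.606/1 = 3.606
n/ν for O2 = 5.500/1 = 5.500
Smallest n/ν is N2 → limiting reagent.
O2 consumed = (1/1) × 3.606 = 3.606 mol
O2 remaining = 5.500 − 3.606 = 1.894 mol

1.89 mol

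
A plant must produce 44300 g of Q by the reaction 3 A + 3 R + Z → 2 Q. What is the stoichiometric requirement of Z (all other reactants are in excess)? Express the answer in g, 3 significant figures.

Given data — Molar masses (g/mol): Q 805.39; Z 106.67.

2930 g

n(Q) = 44300 / 805.39 = 55.00 mol
n(Z) = (1/2) × 55.00 = 27.50 mol
mass = 27.50 × 106.67 = 2933 g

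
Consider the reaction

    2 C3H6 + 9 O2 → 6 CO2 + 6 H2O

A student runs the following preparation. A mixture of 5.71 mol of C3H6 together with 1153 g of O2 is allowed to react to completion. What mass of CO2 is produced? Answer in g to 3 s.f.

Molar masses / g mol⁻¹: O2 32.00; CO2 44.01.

n(C3H6) = 5.710 mol
n(O2) = 1153 / 32.00 = 36.03 mol
n/ν for C3H6 = 5.710/2 = 2.855
n/ν for O2 = 36.03/9 = 4.003
Smallest n/ν is C3H6 → limiting reagent.
n(CO2) = (6/2) × 5.710 = 17.13 mol
mass = 17.13 × 44.01 = 753.9 g

754 g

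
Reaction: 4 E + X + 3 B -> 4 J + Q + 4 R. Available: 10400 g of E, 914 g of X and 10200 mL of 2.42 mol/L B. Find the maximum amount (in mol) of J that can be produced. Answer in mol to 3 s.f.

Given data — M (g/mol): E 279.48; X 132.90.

27.5 mol

n(E) = 10400 / 279.48 = 37.21 mol
n(X) = 914.0 / 132.90 = 6.877 mol
n(B) = 2.42 × 10200/1000 = 24.68 mol
n/ν → E: 9.303, X: 6.877, B: 8.227; X is limiting.
n(J) = (4/1) × 6.877 = 27.51 mol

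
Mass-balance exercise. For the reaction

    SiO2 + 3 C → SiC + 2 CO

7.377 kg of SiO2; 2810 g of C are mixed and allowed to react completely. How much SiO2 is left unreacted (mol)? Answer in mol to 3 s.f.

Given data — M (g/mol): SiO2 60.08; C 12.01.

n(SiO2) = 7.377×1000 / 60.08 = 122.8 mol
n(C) = 2810 / 12.01 = 234.0 mol
n/ν → SiO2: 122.8, C: 78.00; C is limiting.
SiO2 consumed = (1/3) × 234.0 = 78.00 mol
SiO2 remaining = 122.8 − 78.00 = 44.80 mol

44.8 mol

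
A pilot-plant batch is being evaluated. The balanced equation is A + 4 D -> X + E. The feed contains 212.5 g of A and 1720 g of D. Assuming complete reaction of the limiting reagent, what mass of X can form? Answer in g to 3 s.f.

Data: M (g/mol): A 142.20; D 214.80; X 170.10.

254 g

n(A) = 212.5 / 142.20 = 1.494 mol
n(D) = 1720 / 214.80 = 8.007 mol
n/ν → A: 1.494, D: 2.002; A is limiting.
n(X) = (1/1) × 1.494 = 1.494 mol
mass = 1.494 × 170.10 = 254.1 g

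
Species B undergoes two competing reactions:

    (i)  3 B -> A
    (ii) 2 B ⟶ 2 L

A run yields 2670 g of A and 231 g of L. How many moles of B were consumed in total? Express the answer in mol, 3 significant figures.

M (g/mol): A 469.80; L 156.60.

18.5 mol

n(A) = 2670 / 469.80 = 5.683 mol
n(L) = 231 / 156.60 = 1.475 mol
n(B) via (i) = (3/1)×5.683 = 17.05 mol
n(B) via (ii) = (2/2)×1.475 = 1.475 mol
total n(B) = 17.05 + 1.475 = 18.53 mol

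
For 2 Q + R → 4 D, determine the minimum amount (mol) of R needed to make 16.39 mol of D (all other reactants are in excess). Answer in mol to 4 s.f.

n(D) = 16.39 mol
n(R) = (1/4) × 16.39 = 4.098 mol

4.098 mol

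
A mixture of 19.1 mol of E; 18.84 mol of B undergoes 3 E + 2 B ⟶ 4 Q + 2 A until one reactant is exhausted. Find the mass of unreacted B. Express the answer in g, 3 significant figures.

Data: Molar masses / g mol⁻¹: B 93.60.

572 g

n(E) = 19.10 mol
n(B) = 18.84 mol
n/ν for E = 19.10/3 = 6.367
n/ν for B = 18.84/2 = 9.420
Smallest n/ν is E → limiting reagent.
B consumed = (2/3) × 19.10 = 12.73 mol
B remaining = 18.84 − 12.73 = 6.110 mol
mass = 6.110 × 93.60 = 571.9 g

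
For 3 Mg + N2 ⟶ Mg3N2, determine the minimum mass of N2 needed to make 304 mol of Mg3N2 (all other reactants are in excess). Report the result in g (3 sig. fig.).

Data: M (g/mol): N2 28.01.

n(Mg3N2) = 304.0 mol
n(N2) = (1/1) × 304.0 = 304.0 mol
mass = 304.0 × 28.01 = 8515 g

8520 g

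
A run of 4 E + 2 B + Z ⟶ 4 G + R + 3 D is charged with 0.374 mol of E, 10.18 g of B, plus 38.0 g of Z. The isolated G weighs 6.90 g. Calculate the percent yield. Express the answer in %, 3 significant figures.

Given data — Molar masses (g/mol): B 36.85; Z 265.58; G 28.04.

65.8 %

n(E) = 0.3740 mol
n(B) = 10.18 / 36.85 = 0.2763 mol
n(Z) = 38.00 / 265.58 = 0.1431 mol
n/ν for E = 0.3740/4 = 0.09350
n/ν for B = 0.2763/2 = 0.1382
n/ν for Z = 0.1431/1 = 0.1431
Smallest n/ν is E → limiting reagent.
theoretical n(G) = (4/4) × 0.3740 = 0.3740 mol → 10.49 g
% yield = 6.90 / 10.49 × 100 = 65.78 %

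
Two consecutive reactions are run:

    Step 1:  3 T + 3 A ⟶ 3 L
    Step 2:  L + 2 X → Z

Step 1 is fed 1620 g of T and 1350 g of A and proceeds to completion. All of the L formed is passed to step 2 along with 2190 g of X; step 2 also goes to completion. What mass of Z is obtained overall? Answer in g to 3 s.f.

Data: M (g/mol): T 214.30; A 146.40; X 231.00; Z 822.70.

3900 g

Step 1:
n(T) = 1620 / 214.30 = 7.559 mol
n(A) = 1350 / 146.40 = 9.221 mol
n/ν → T: 2.520, A: 3.074; T is limiting.
n(L) produced = (3/3) × 7.559 = 7.559 mol
Step 2:
n(L) available = 7.559 mol
n(X) = 2190 / 231.00 = 9.481 mol
n/ν → L: 7.559, X: 4.741; X is limiting.
n(Z) = (1/2) × 9.481 = 4.741 mol
mass = 4.741 × 822.70 = 3900 g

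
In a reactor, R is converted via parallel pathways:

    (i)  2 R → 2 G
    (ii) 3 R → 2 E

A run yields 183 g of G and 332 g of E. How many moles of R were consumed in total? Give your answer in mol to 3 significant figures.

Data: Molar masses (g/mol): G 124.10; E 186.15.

n(G) = 183 / 124.10 = 1.475 mol
n(E) = 332 / 186.15 = 1.784 mol
n(R) via (i) = (2/2)×1.475 = 1.475 mol
n(R) via (ii) = (3/2)×1.784 = 2.676 mol
total n(R) = 1.475 + 2.676 = 4.151 mol

4.15 mol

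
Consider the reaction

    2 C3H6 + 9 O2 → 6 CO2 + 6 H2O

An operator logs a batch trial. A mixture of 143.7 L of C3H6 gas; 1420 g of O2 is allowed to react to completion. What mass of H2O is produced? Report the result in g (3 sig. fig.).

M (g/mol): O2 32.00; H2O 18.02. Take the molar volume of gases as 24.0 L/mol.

324 g

n(C3H6) = 143.7 / 24.0 = 5.988 mol
n(O2) = 1420 / 32.00 = 44.38 mol
n/ν for C3H6 = 5.988/2 = 2.994
n/ν for O2 = 44.38/9 = 4.931
Smallest n/ν is C3H6 → limiting reagent.
n(H2O) = (6/2) × 5.988 = 17.96 mol
mass = 17.96 × 18.02 = 323.6 g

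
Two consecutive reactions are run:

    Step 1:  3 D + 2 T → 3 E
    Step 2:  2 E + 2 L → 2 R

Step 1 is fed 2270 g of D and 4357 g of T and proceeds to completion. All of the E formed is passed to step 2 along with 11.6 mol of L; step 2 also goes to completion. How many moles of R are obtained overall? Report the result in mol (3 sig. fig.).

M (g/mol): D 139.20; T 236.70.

Step 1:
n(D) = 2270 / 139.20 = 16.31 mol
n(T) = 4357 / 236.70 = 18.41 mol
n/ν → D: 5.437, T: 9.205; D is limiting.
n(E) produced = (3/3) × 16.31 = 16.31 mol
Step 2:
n(E) available = 16.31 mol
n(L) = 11.60 mol
n/ν → E: 8.155, L: 5.800; L is limiting.
n(R) = (2/2) × 11.60 = 11.60 mol

11.6 mol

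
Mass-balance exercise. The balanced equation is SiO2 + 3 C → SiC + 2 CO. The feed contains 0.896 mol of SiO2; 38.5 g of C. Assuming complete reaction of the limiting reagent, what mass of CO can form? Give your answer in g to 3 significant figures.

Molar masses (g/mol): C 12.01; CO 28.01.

n(SiO2) = 0.8960 mol
n(C) = 38.50 / 12.01 = 3.206 mol
n/ν for SiO2 = 0.8960/1 = 0.8960
n/ν for C = 3.206/3 = 1.069
Smallest n/ν is SiO2 → limiting reagent.
n(CO) = (2/1) × 0.8960 = 1.792 mol
mass = 1.792 × 28.01 = 50.19 g

50.2 g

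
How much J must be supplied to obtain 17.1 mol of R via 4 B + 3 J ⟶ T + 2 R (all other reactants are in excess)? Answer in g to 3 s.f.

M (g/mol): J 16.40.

n(R) = 17.10 mol
n(J) = (3/2) × 17.10 = 25.65 mol
mass = 25.65 × 16.40 = 420.7 g

421 g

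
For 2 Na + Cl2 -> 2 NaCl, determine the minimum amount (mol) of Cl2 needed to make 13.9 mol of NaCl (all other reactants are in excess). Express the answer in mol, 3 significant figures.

n(NaCl) = 13.90 mol
n(Cl2) = (1/2) × 13.90 = 6.950 mol

6.95 mol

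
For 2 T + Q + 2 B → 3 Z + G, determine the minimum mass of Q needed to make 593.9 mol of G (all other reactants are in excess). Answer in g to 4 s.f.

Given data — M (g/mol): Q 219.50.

130400 g

n(G) = 593.9 mol
n(Q) = (1/1) × 593.9 = 593.9 mol
mass = 593.9 × 219.50 = 130400 g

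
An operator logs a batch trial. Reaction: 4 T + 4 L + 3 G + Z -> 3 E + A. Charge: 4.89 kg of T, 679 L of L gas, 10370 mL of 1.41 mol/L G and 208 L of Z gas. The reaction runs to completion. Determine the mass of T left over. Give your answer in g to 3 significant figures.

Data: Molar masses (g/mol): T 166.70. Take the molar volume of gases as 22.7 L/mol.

1640 g

n(T) = 4.890×1000 / 166.70 = 29.33 mol
n(L) = 679.0 / 22.7 = 29.91 mol
n(G) = 1.41 × 10370/1000 = 14.62 mol
n(Z) = 208.0 / 22.7 = 9.163 mol
n/ν → T: 7.333, L: 7.478, G: 4.873, Z: 9.163; G is limiting.
T consumed = (4/3) × 14.62 = 19.49 mol
T remaining = 29.33 − 19.49 = 9.840 mol
mass = 9.840 × 166.70 = 1640 g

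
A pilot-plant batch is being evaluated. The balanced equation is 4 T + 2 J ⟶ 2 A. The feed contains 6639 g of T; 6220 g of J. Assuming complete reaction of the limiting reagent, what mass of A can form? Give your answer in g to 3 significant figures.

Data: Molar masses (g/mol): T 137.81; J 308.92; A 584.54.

11800 g

n(T) = 6639 / 137.81 = 48.18 mol
n(J) = 6220 / 308.92 = 20.13 mol
n/ν for T = 48.18/4 = 12.05
n/ν for J = 20.13/2 = 10.07
Smallest n/ν is J → limiting reagent.
n(A) = (2/2) × 20.13 = 20.13 mol
mass = 20.13 × 584.54 = 11770 g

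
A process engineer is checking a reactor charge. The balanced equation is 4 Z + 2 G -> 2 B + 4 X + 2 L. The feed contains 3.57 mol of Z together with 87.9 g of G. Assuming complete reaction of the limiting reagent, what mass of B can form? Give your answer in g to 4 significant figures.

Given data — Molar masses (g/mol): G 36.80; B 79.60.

142.1 g

n(Z) = 3.570 mol
n(G) = 87.90 / 36.80 = 2.389 mol
n/ν → Z: 0.8925, G: 1.195; Z is limiting.
n(B) = (2/4) × 3.570 = 1.785 mol
mass = 1.785 × 79.60 = 142.1 g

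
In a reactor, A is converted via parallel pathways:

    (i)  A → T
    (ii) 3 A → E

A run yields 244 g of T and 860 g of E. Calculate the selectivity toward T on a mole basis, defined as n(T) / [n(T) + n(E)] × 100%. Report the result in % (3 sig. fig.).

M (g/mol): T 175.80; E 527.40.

n(T) = 244 / 175.80 = 1.388 mol
n(E) = 860 / 527.40 = 1.631 mol
selectivity = 1.388/(1.388+1.631) × 100 = 45.98 %

46.0 %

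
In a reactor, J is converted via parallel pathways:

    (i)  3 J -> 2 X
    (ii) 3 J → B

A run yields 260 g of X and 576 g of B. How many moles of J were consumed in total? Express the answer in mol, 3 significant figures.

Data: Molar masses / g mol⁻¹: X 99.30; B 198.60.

12.6 mol

n(X) = 260 / 99.30 = 2.618 mol
n(B) = 576 / 198.60 = 2.900 mol
n(J) via (i) = (3/2)×2.618 = 3.927 mol
n(J) via (ii) = (3/1)×2.900 = 8.700 mol
total n(J) = 3.927 + 8.700 = 12.63 mol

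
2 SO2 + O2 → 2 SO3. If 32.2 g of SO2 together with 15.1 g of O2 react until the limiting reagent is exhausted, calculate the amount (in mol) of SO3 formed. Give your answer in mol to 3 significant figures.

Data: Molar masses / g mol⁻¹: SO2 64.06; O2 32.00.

n(SO2) = 32.20 / 64.06 = 0.5027 mol
n(O2) = 15.10 / 32.00 = 0.4719 mol
n/ν → SO2: 0.2514, O2: 0.4719; SO2 is limiting.
n(SO3) = (2/2) × 0.5027 = 0.5027 mol

0.503 mol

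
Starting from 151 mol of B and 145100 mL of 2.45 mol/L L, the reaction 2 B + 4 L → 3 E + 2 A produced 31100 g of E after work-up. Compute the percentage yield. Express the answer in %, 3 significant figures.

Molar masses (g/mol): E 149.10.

n(B) = 151.0 mol
n(L) = 2.45 × 145100/1000 = 355.5 mol
n/ν → B: 75.50, L: 88.88; B is limiting.
theoretical n(E) = (3/2) × 151.0 = 226.5 mol → 33770 g
% yield = 31100 / 33770 × 100 = 92.09 %

92.1 %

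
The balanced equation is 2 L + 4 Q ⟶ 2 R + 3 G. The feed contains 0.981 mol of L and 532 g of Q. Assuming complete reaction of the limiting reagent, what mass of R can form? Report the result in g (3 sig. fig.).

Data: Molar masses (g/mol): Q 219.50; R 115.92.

114 g

n(L) = 0.9810 mol
n(Q) = 532.0 / 219.50 = 2.424 mol
n/ν for L = 0.9810/2 = 0.4905
n/ν for Q = 2.424/4 = 0.6060
Smallest n/ν is L → limiting reagent.
n(R) = (2/2) × 0.9810 = 0.9810 mol
mass = 0.9810 × 115.92 = 113.7 g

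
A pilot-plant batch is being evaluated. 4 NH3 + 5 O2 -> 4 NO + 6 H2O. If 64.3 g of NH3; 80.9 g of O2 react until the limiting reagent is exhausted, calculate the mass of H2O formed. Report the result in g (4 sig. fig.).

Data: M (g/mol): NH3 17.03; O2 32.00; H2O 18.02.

54.67 g

n(NH3) = 64.30 / 17.03 = 3.776 mol
n(O2) = 80.90 / 32.00 = 2.528 mol
n/ν for NH3 = 3.776/4 = 0.9440
n/ν for O2 = 2.528/5 = 0.5056
Smallest n/ν is O2 → limiting reagent.
n(H2O) = (6/5) × 2.528 = 3.034 mol
mass = 3.034 × 18.02 = 54.67 g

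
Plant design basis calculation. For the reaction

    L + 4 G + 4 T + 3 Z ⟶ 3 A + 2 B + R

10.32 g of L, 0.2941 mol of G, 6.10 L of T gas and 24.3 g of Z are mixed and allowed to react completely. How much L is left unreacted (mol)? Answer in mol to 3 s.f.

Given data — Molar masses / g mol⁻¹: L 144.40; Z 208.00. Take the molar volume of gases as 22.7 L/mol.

n(L) = 10.32 / 144.40 = 0.07147 mol
n(G) = 0.2941 mol
n(T) = 6.100 / 22.7 = 0.2687 mol
n(Z) = 24.30 / 208.00 = 0.1168 mol
n/ν for L = 0.07147/1 = 0.07147
n/ν for G = 0.2941/4 = 0.07353
n/ν for T = 0.2687/4 = 0.06718
n/ν for Z = 0.1168/3 = 0.03893
Smallest n/ν is Z → limiting reagent.
L consumed = (1/3) × 0.1168 = 0.03893 mol
L remaining = 0.07147 − 0.03893 = 0.03254 mol

0.0325 mol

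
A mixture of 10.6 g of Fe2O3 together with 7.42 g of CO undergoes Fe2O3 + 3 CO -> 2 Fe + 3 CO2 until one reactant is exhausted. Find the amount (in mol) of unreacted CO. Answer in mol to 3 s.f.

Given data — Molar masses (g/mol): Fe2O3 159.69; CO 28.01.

n(Fe2O3) = 10.60 / 159.69 = 0.06638 mol
n(CO) = 7.420 / 28.01 = 0.2649 mol
n/ν for Fe2O3 = 0.06638/1 = 0.06638
n/ν for CO = 0.2649/3 = 0.08830
Smallest n/ν is Fe2O3 → limiting reagent.
CO consumed = (3/1) × 0.06638 = 0.1991 mol
CO remaining = 0.2649 − 0.1991 = 0.06580 mol

0.0658 mol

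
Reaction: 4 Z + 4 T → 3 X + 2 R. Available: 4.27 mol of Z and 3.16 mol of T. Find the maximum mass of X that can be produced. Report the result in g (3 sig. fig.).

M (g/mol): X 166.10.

394 g

n(Z) = 4.270 mol
n(T) = 3.160 mol
n/ν for Z = 4.270/4 = 1.068
n/ν for T = 3.160/4 = 0.7900
Smallest n/ν is T → limiting reagent.
n(X) = (3/4) × 3.160 = 2.370 mol
mass = 2.370 × 166.10 = 393.7 g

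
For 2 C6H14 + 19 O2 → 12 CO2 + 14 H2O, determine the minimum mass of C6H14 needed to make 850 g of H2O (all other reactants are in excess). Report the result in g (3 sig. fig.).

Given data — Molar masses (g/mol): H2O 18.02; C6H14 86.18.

581 g

n(H2O) = 850 / 18.02 = 47.17 mol
n(C6H14) = (2/14) × 47.17 = 6.739 mol
mass = 6.739 × 86.18 = 580.8 g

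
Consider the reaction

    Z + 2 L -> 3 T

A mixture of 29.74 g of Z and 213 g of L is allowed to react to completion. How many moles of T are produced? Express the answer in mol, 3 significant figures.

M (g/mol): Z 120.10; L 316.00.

0.743 mol

n(Z) = 29.74 / 120.10 = 0.2476 mol
n(L) = 213.0 / 316.00 = 0.6741 mol
n/ν for Z = 0.2476/1 = 0.2476
n/ν for L = 0.6741/2 = 0.3371
Smallest n/ν is Z → limiting reagent.
n(T) = (3/1) × 0.2476 = 0.7428 mol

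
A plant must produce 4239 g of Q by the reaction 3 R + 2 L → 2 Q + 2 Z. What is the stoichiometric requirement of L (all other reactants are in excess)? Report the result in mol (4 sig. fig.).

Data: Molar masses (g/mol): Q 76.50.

n(Q) = 4239 / 76.50 = 55.41 mol
n(L) = (2/2) × 55.41 = 55.41 mol

55.41 mol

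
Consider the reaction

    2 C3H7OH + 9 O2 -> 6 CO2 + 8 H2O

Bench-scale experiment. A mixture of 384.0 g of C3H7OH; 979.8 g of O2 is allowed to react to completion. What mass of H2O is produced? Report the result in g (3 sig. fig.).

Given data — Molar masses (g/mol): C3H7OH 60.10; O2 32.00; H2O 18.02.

n(C3H7OH) = 384.0 / 60.10 = 6.389 mol
n(O2) = 979.8 / 32.00 = 30.62 mol
n/ν for C3H7OH = 6.389/2 = 3.195
n/ν for O2 = 30.62/9 = 3.402
Smallest n/ν is C3H7OH → limiting reagent.
n(H2O) = (8/2) × 6.389 = 25.56 mol
mass = 25.56 × 18.02 = 460.6 g

461 g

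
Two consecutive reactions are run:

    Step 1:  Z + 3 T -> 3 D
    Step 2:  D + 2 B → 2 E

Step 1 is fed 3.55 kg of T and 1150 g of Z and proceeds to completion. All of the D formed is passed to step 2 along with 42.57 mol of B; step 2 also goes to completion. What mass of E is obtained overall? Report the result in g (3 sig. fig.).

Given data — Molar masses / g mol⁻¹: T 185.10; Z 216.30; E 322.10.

Step 1:
n(T) = 3.550×1000 / 185.10 = 19.18 mol
n(Z) = 1150 / 216.30 = 5.317 mol
n/ν for T = 19.18/3 = 6.393
n/ν for Z = 5.317/1 = 5.317
Smallest n/ν is Z → limiting reagent.
n(D) produced = (3/1) × 5.317 = 15.95 mol
Step 2:
n(D) available = 15.95 mol
n(B) = 42.57 mol
n/ν for D = 15.95/1 = 15.95
n/ν for B = 42.57/2 = 21.29
Smallest n/ν is D → limiting reagent.
n(E) = (2/1) × 15.95 = 31.90 mol
mass = 31.90 × 322.10 = 10270 g

10300 g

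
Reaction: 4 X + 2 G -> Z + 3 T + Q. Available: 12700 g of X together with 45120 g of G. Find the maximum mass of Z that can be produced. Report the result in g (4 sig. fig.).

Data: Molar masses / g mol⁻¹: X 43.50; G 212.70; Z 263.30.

19220 g

n(X) = 12700 / 43.50 = 292.0 mol
n(G) = 45120 / 212.70 = 212.1 mol
n/ν for X = 292.0/4 = 73.00
n/ν for G = 212.1/2 = 106.1
Smallest n/ν is X → limiting reagent.
n(Z) = (1/4) × 292.0 = 73.00 mol
mass = 73.00 × 263.30 = 19220 g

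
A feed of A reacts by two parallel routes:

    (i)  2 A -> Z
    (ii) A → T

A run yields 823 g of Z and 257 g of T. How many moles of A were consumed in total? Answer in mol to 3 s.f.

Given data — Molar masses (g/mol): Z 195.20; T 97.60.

n(Z) = 823 / 195.20 = 4.216 mol
n(T) = 257 / 97.60 = 2.633 mol
n(A) via (i) = (2/1)×4.216 = 8.432 mol
n(A) via (ii) = (1/1)×2.633 = 2.633 mol
total n(A) = 8.432 + 2.633 = 11.07 mol

11.1 mol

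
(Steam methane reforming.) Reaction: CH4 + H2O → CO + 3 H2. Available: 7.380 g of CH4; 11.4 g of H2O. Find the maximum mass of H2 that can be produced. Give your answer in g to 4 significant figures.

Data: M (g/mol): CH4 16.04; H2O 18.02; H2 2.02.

n(CH4) = 7.380 / 16.04 = 0.4601 mol
n(H2O) = 11.40 / 18.02 = 0.6326 mol
n/ν for CH4 = 0.4601/1 = 0.4601
n/ν for H2O = 0.6326/1 = 0.6326
Smallest n/ν is CH4 → limiting reagent.
n(H2) = (3/1) × 0.4601 = 1.380 mol
mass = 1.380 × 2.02 = 2.788 g

2.788 g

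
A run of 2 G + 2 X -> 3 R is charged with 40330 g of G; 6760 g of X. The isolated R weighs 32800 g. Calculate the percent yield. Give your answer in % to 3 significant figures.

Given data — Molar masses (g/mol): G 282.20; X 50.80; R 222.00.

n(G) = 40330 / 282.20 = 142.9 mol
n(X) = 6760 / 50.80 = 133.1 mol
n/ν → G: 71.45, X: 66.55; X is limiting.
theoretical n(R) = (3/2) × 133.1 = 199.7 mol → 44330 g
% yield = 32800 / 44330 × 100 = 73.99 %

74.0 %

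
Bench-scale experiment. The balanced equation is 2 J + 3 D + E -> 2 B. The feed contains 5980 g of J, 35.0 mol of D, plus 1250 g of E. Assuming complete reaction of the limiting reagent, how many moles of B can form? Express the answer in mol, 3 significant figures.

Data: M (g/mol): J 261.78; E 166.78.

15.0 mol

n(J) = 5980 / 261.78 = 22.84 mol
n(D) = 35.00 mol
n(E) = 1250 / 166.78 = 7.495 mol
n/ν → J: 11.42, D: 11.67, E: 7.495; E is limiting.
n(B) = (2/1) × 7.495 = 14.99 mol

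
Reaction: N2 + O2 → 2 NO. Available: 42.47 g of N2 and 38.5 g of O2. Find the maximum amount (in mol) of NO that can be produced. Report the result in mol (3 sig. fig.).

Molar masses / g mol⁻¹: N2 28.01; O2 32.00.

2.41 mol

n(N2) = 42.47 / 28.01 = 1.516 mol
n(O2) = 38.50 / 32.00 = 1.203 mol
n/ν → N2: 1.516, O2: 1.203; O2 is limiting.
n(NO) = (2/1) × 1.203 = 2.406 mol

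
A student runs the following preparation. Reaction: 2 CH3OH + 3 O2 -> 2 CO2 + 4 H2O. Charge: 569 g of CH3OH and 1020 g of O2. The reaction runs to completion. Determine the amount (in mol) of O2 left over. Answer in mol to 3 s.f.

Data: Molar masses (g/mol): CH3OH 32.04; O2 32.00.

5.24 mol

n(CH3OH) = 569.0 / 32.04 = 17.76 mol
n(O2) = 1020 / 32.00 = 31.88 mol
n/ν for CH3OH = 17.76/2 = 8.880
n/ν for O2 = 31.88/3 = 10.63
Smallest n/ν is CH3OH → limiting reagent.
O2 consumed = (3/2) × 17.76 = 26.64 mol
O2 remaining = 31.88 − 26.64 = 5.240 mol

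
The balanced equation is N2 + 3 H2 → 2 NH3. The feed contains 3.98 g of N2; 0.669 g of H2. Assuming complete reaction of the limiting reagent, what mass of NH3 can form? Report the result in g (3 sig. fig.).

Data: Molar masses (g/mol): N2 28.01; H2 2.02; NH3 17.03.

n(N2) = 3.980 / 28.01 = 0.1421 mol
n(H2) = 0.6690 / 2.02 = 0.3312 mol
n/ν for N2 = 0.1421/1 = 0.1421
n/ν for H2 = 0.3312/3 = 0.1104
Smallest n/ν is H2 → limiting reagent.
n(NH3) = (2/3) × 0.3312 = 0.2208 mol
mass = 0.2208 × 17.03 = 3.760 g

3.76 g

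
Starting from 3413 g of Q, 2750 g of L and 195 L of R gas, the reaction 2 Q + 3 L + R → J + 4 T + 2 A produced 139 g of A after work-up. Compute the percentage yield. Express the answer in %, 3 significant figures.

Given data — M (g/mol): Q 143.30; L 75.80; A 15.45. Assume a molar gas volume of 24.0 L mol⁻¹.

n(Q) = 3413 / 143.30 = 23.82 mol
n(L) = 2750 / 75.80 = 36.28 mol
n(R) = 195.0 / 24.0 = 8.125 mol
n/ν for Q = 23.82/2 = 11.91
n/ν for L = 36.28/3 = 12.09
n/ν for R = 8.125/1 = 8.125
Smallest n/ν is R → limiting reagent.
theoretical n(A) = (2/1) × 8.125 = 16.25 mol → 251.1 g
% yield = 139 / 251.1 × 100 = 55.36 %

55.4 %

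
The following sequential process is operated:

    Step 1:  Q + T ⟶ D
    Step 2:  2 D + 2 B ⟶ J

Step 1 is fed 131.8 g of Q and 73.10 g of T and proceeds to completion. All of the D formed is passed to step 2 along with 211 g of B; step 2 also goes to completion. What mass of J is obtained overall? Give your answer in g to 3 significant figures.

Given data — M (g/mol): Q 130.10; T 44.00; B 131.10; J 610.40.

Step 1:
n(Q) = 131.8 / 130.10 = 1.013 mol
n(T) = 73.10 / 44.00 = 1.661 mol
n/ν for Q = 1.013/1 = 1.013
n/ν for T = 1.661/1 = 1.661
Smallest n/ν is Q → limiting reagent.
n(D) produced = (1/1) × 1.013 = 1.013 mol
Step 2:
n(D) available = 1.013 mol
n(B) = 211.0 / 131.10 = 1.609 mol
n/ν for D = 1.013/2 = 0.5065
n/ν for B = 1.609/2 = 0.8045
Smallest n/ν is D → limiting reagent.
n(J) = (1/2) × 1.013 = 0.5065 mol
mass = 0.5065 × 610.40 = 309.2 g

309 g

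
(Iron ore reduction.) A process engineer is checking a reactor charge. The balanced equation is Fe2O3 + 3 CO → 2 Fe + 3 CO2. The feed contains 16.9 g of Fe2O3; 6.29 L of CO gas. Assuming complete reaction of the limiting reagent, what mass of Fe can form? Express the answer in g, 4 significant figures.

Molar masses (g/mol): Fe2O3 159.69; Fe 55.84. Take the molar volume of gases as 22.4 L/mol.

n(Fe2O3) = 16.90 / 159.69 = 0.1058 mol
n(CO) = 6.290 / 22.4 = 0.2808 mol
n/ν for Fe2O3 = 0.1058/1 = 0.1058
n/ν for CO = 0.2808/3 = 0.09360
Smallest n/ν is CO → limiting reagent.
n(Fe) = (2/3) × 0.2808 = 0.1872 mol
mass = 0.1872 × 55.84 = 10.45 g

10.45 g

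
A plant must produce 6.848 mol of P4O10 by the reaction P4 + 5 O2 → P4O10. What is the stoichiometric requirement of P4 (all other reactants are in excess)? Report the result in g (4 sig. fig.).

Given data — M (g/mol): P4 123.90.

n(P4O10) = 6.848 mol
n(P4) = (1/1) × 6.848 = 6.848 mol
mass = 6.848 × 123.90 = 848.5 g

848.5 g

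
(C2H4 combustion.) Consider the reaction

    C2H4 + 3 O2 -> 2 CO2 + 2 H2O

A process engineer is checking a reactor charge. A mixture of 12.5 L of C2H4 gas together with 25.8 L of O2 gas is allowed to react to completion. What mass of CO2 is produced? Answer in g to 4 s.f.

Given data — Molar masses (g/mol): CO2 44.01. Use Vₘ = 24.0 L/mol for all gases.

31.54 g

n(C2H4) = 12.50 / 24.0 = 0.5208 mol
n(O2) = 25.80 / 24.0 = 1.075 mol
n/ν for C2H4 = 0.5208/1 = 0.5208
n/ν for O2 = 1.075/3 = 0.3583
Smallest n/ν is O2 → limiting reagent.
n(CO2) = (2/3) × 1.075 = 0.7167 mol
mass = 0.7167 × 44.01 = 31.54 g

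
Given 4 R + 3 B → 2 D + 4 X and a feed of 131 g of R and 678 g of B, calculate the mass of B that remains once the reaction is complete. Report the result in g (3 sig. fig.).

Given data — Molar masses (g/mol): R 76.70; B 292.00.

n(R) = 131.0 / 76.70 = 1.708 mol
n(B) = 678.0 / 292.00 = 2.322 mol
n/ν → R: 0.4270, B: 0.7740; R is limiting.
B consumed = (3/4) × 1.708 = 1.281 mol
B remaining = 2.322 − 1.281 = 1.041 mol
mass = 1.041 × 292.00 = 304.0 g

304 g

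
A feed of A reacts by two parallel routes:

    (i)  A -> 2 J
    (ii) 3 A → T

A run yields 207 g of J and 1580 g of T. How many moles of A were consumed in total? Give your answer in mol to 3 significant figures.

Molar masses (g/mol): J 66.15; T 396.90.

13.5 mol

n(J) = 207 / 66.15 = 3.129 mol
n(T) = 1580 / 396.90 = 3.981 mol
n(A) via (i) = (1/2)×3.129 = 1.565 mol
n(A) via (ii) = (3/1)×3.981 = 11.94 mol
total n(A) = 1.565 + 11.94 = 13.51 mol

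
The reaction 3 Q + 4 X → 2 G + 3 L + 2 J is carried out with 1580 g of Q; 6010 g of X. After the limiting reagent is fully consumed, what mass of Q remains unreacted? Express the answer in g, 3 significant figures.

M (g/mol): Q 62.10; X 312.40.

n(Q) = 1580 / 62.10 = 25.44 mol
n(X) = 6010 / 312.40 = 19.24 mol
n/ν for Q = 25.44/3 = 8.480
n/ν for X = 19.24/4 = 4.810
Smallest n/ν is X → limiting reagent.
Q consumed = (3/4) × 19.24 = 14.43 mol
Q remaining = 25.44 − 14.43 = 11.01 mol
mass = 11.01 × 62.10 = 683.7 g

684 g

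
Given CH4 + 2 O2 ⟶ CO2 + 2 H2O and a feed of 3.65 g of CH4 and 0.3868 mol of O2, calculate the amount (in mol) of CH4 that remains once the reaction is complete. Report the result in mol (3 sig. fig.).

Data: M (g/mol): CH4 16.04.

0.0342 mol

n(CH4) = 3.650 / 16.04 = 0.2276 mol
n(O2) = 0.3868 mol
n/ν → CH4: 0.2276, O2: 0.1934; O2 is limiting.
CH4 consumed = (1/2) × 0.3868 = 0.1934 mol
CH4 remaining = 0.2276 − 0.1934 = 0.03420 mol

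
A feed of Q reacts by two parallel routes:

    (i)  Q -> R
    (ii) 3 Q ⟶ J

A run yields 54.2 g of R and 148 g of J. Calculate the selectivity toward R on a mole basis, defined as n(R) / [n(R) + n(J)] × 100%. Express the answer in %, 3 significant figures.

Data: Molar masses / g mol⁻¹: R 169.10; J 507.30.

n(R) = 54.2 / 169.10 = 0.3205 mol
n(J) = 148 / 507.30 = 0.2917 mol
selectivity = 0.3205/(0.3205+0.2917) × 100 = 52.35 %

52.4 %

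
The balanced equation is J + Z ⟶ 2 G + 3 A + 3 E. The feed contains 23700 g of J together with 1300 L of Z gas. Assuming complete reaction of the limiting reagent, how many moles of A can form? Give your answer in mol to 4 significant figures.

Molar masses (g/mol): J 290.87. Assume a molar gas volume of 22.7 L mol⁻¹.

171.8 mol

n(J) = 23700 / 290.87 = 81.48 mol
n(Z) = 1300 / 22.7 = 57.27 mol
n/ν for J = 81.48/1 = 81.48
n/ν for Z = 57.27/1 = 57.27
Smallest n/ν is Z → limiting reagent.
n(A) = (3/1) × 57.27 = 171.8 mol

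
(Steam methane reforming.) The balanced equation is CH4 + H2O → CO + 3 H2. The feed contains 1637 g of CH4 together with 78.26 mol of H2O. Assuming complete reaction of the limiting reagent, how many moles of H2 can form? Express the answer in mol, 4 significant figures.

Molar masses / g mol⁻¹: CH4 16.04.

234.8 mol

n(CH4) = 1637 / 16.04 = 102.1 mol
n(H2O) = 78.26 mol
n/ν for CH4 = 102.1/1 = 102.1
n/ν for H2O = 78.26/1 = 78.26
Smallest n/ν is H2O → limiting reagent.
n(H2) = (3/1) × 78.26 = 234.8 mol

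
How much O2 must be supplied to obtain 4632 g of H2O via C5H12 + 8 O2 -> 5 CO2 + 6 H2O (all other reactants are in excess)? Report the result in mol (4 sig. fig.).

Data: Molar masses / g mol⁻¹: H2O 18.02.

n(H2O) = 4632 / 18.02 = 257.0 mol
n(O2) = (8/6) × 257.0 = 342.7 mol

342.7 mol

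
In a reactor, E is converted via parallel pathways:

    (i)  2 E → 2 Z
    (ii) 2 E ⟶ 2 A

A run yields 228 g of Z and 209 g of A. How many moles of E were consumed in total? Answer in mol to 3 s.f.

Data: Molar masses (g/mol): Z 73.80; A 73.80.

n(Z) = 228 / 73.80 = 3.089 mol
n(A) = 209 / 73.80 = 2.832 mol
n(E) via (i) = (2/2)×3.089 = 3.089 mol
n(E) via (ii) = (2/2)×2.832 = 2.832 mol
total n(E) = 3.089 + 2.832 = 5.921 mol

5.92 mol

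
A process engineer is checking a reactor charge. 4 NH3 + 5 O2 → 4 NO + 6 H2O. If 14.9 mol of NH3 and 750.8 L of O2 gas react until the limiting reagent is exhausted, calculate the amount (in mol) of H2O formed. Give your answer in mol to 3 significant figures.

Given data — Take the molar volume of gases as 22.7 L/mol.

n(NH3) = 14.90 mol
n(O2) = 750.8 / 22.7 = 33.07 mol
n/ν → NH3: 3.725, O2: 6.614; NH3 is limiting.
n(H2O) = (6/4) × 14.90 = 22.35 mol

22.4 mol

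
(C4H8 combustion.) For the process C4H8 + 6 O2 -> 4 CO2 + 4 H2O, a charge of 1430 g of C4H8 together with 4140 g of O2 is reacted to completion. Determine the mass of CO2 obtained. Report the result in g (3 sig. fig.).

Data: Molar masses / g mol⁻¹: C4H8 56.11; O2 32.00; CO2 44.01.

n(C4H8) = 1430 / 56.11 = 25.49 mol
n(O2) = 4140 / 32.00 = 129.4 mol
n/ν for C4H8 = 25.49/1 = 25.49
n/ν for O2 = 129.4/6 = 21.57
Smallest n/ν is O2 → limiting reagent.
n(CO2) = (4/6) × 129.4 = 86.27 mol
mass = 86.27 × 44.01 = 3797 g

3800 g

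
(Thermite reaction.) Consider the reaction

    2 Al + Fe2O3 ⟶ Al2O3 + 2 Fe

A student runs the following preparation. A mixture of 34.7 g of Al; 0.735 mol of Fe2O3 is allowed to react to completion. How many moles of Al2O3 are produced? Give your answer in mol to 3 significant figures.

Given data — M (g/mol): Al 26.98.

0.643 mol

n(Al) = 34.70 / 26.98 = 1.286 mol
n(Fe2O3) = 0.7350 mol
n/ν for Al = 1.286/2 = 0.6430
n/ν for Fe2O3 = 0.7350/1 = 0.7350
Smallest n/ν is Al → limiting reagent.
n(Al2O3) = (1/2) × 1.286 = 0.6430 mol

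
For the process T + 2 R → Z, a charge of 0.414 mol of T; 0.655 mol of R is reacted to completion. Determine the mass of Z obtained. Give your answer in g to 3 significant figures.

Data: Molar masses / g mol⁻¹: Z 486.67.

159 g

n(T) = 0.4140 mol
n(R) = 0.6550 mol
n/ν for T = 0.4140/1 = 0.4140
n/ν for R = 0.6550/2 = 0.3275
Smallest n/ν is R → limiting reagent.
n(Z) = (1/2) × 0.6550 = 0.3275 mol
mass = 0.3275 × 486.67 = 159.4 g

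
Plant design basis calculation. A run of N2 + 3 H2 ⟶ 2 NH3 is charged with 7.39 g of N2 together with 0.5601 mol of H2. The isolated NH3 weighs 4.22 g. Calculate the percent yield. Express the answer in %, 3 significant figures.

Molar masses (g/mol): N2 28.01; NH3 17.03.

n(N2) = 7.390 / 28.01 = 0.2638 mol
n(H2) = 0.5601 mol
n/ν for N2 = 0.2638/1 = 0.2638
n/ν for H2 = 0.5601/3 = 0.1867
Smallest n/ν is H2 → limiting reagent.
theoretical n(NH3) = (2/3) × 0.5601 = 0.3734 mol → 6.359 g
% yield = 4.22 / 6.359 × 100 = 66.36 %

66.4 %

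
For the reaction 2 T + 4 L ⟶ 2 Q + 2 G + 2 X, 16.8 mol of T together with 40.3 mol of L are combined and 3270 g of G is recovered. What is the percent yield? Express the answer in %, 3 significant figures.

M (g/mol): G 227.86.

85.4 %

n(T) = 16.80 mol
n(L) = 40.30 mol
n/ν → T: 8.400, L: 10.08; T is limiting.
theoretical n(G) = (2/2) × 16.80 = 16.80 mol → 3828 g
% yield = 3270 / 3828 × 100 = 85.42 %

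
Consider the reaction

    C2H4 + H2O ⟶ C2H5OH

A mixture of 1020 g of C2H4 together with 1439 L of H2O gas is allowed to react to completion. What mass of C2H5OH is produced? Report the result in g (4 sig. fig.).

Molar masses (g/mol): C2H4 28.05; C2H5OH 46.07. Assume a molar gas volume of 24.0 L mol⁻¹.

1675 g

n(C2H4) = 1020 / 28.05 = 36.36 mol
n(H2O) = 1439 / 24.0 = 59.96 mol
n/ν → C2H4: 36.36, H2O: 59.96; C2H4 is limiting.
n(C2H5OH) = (1/1) × 36.36 = 36.36 mol
mass = 36.36 × 46.07 = 1675 g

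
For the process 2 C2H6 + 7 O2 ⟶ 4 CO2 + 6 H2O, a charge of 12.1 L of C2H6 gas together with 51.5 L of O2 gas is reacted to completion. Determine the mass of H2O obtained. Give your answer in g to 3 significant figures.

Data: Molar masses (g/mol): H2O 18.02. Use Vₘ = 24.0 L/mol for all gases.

27.3 g

n(C2H6) = 12.10 / 24.0 = 0.5042 mol
n(O2) = 51.50 / 24.0 = 2.146 mol
n/ν for C2H6 = 0.5042/2 = 0.2521
n/ν for O2 = 2.146/7 = 0.3066
Smallest n/ν is C2H6 → limiting reagent.
n(H2O) = (6/2) × 0.5042 = 1.513 mol
mass = 1.513 × 18.02 = 27.26 g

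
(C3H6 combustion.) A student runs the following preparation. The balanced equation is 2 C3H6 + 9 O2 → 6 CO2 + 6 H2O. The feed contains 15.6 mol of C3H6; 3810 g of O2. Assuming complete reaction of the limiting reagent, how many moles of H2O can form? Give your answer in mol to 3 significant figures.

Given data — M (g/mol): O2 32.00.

46.8 mol

n(C3H6) = 15.60 mol
n(O2) = 3810 / 32.00 = 119.1 mol
n/ν for C3H6 = 15.60/2 = 7.800
n/ν for O2 = 119.1/9 = 13.23
Smallest n/ν is C3H6 → limiting reagent.
n(H2O) = (6/2) × 15.60 = 46.80 mol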